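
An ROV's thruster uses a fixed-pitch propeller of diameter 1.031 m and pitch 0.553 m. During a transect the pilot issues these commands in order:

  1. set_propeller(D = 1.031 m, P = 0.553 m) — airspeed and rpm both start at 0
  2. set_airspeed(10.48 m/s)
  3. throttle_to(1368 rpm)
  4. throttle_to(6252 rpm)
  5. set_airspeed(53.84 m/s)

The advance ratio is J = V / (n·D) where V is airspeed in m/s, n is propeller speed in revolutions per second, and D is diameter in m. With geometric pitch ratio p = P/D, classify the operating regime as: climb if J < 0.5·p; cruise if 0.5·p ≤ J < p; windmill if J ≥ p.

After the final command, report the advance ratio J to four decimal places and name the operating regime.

set_propeller: D = 1.031 m, P = 0.553 m (p = P/D = 0.536372); state ← (V=0, rpm=0)
set_airspeed(10.48): V ← 10.48 m/s
throttle_to(1368): rpm ← 1368
throttle_to(6252): rpm ← 6252
set_airspeed(53.84): V ← 53.84 m/s
final state: V = 53.84 m/s, rpm = 6252 → n = rpm/60 = 104.200000 rev/s
J = V / (n·D) = 53.84 / (104.200000 × 1.031) = 0.501163
regime bands: climb J<0.2682 | cruise [0.2682, 0.5364) | windmill J≥0.5364
J = 0.5012 → cruise

J = 0.5012, regime = cruise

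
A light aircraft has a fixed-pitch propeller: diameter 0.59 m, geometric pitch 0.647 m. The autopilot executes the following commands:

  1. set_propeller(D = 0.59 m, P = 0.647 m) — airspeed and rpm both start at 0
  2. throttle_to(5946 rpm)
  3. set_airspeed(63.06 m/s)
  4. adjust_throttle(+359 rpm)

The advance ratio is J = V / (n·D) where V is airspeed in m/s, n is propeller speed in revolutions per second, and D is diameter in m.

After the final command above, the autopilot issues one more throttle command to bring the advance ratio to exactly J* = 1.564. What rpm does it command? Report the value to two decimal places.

set_propeller: D = 0.59 m, P = 0.647 m (p = P/D = 1.096610); state ← (V=0, rpm=0)
throttle_to(5946): rpm ← 5946
set_airspeed(63.06): V ← 63.06 m/s
adjust_throttle(+359): rpm ← 5946 +359 = 6305
final state: V = 63.06 m/s, rpm = 6305 → n = rpm/60 = 105.083333 rev/s
target J* = 1.564; solve J* = V/(n·D) for n: n = V/(J*·D) = 63.06/(1.564 × 0.59) = 68.338463 rev/s
rpm = 60·n = 4100.307772

rpm = 4100.31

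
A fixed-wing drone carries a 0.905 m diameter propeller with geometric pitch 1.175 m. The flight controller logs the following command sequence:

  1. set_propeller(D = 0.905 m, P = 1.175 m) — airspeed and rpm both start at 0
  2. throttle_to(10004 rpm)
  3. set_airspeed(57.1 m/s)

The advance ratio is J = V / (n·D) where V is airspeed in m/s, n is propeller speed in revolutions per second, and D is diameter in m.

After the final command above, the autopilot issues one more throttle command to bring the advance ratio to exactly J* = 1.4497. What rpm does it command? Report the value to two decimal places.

set_propeller: D = 0.905 m, P = 1.175 m (p = P/D = 1.298343); state ← (V=0, rpm=0)
throttle_to(10004): rpm ← 10004
set_airspeed(57.1): V ← 57.1 m/s
final state: V = 57.1 m/s, rpm = 10004 → n = rpm/60 = 166.733333 rev/s
target J* = 1.4497; solve J* = V/(n·D) for n: n = V/(J*·D) = 57.1/(1.4497 × 0.905) = 43.522055 rev/s
rpm = 60·n = 2611.323280

rpm = 2611.32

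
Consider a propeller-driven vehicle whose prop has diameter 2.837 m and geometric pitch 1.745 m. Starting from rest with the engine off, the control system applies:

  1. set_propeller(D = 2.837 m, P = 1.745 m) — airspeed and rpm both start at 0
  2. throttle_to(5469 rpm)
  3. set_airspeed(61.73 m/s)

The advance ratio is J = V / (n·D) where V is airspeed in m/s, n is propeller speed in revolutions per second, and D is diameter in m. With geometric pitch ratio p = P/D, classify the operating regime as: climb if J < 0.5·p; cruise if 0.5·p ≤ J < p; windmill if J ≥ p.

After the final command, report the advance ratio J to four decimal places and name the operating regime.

set_propeller: D = 2.837 m, P = 1.745 m (p = P/D = 0.615086); state ← (V=0, rpm=0)
throttle_to(5469): rpm ← 5469
set_airspeed(61.73): V ← 61.73 m/s
final state: V = 61.73 m/s, rpm = 5469 → n = rpm/60 = 91.150000 rev/s
J = V / (n·D) = 61.73 / (91.150000 × 2.837) = 0.238715
regime bands: climb J<0.3075 | cruise [0.3075, 0.6151) | windmill J≥0.6151
J = 0.2387 → climb

J = 0.2387, regime = climb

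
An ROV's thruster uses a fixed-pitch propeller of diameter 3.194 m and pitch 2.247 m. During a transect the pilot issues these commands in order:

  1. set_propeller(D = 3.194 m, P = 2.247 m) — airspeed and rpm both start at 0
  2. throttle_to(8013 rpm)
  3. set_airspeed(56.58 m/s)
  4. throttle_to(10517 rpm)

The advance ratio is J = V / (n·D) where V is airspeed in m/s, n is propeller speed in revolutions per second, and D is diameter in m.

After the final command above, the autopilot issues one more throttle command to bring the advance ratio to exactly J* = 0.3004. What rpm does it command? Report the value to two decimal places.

set_propeller: D = 3.194 m, P = 2.247 m (p = P/D = 0.703507); state ← (V=0, rpm=0)
throttle_to(8013): rpm ← 8013
set_airspeed(56.58): V ← 56.58 m/s
throttle_to(10517): rpm ← 10517
final state: V = 56.58 m/s, rpm = 10517 → n = rpm/60 = 175.283333 rev/s
target J* = 0.3004; solve J* = V/(n·D) for n: n = V/(J*·D) = 56.58/(0.3004 × 3.194) = 58.969589 rev/s
rpm = 60·n = 3538.175357

rpm = 3538.18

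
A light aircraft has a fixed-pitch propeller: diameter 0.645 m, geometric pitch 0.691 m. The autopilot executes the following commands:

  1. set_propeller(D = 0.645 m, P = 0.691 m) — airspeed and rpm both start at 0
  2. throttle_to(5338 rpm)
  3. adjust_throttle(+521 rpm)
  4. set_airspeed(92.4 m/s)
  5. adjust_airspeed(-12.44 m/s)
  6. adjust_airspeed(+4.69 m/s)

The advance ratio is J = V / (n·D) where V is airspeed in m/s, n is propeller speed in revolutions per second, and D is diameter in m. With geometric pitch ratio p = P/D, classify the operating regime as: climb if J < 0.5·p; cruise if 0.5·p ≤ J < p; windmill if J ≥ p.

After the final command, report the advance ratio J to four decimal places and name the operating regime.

set_propeller: D = 0.645 m, P = 0.691 m (p = P/D = 1.071318); state ← (V=0, rpm=0)
throttle_to(5338): rpm ← 5338
adjust_throttle(+521): rpm ← 5338 +521 = 5859
set_airspeed(92.4): V ← 92.4 m/s
adjust_airspeed(-12.44): V ← 92.4 -12.44 = 79.96 m/s
adjust_airspeed(+4.69): V ← 79.96 +4.69 = 84.65 m/s
final state: V = 84.65 m/s, rpm = 5859 → n = rpm/60 = 97.650000 rev/s
J = V / (n·D) = 84.65 / (97.650000 × 0.645) = 1.343987
regime bands: climb J<0.5357 | cruise [0.5357, 1.0713) | windmill J≥1.0713
J = 1.3440 → windmill

J = 1.3440, regime = windmill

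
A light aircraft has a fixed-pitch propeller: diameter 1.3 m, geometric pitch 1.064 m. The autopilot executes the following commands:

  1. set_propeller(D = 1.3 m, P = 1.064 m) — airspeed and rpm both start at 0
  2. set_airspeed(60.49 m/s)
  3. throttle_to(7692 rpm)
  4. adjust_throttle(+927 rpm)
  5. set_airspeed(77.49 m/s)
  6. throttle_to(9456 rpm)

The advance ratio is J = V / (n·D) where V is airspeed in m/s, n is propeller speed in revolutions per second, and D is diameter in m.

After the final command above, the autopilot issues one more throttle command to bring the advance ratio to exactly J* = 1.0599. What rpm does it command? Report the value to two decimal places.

rpm = 3374.34

set_propeller: D = 1.3 m, P = 1.064 m (p = P/D = 0.818462); state ← (V=0, rpm=0)
set_airspeed(60.49): V ← 60.49 m/s
throttle_to(7692): rpm ← 7692
adjust_throttle(+927): rpm ← 7692 +927 = 8619
set_airspeed(77.49): V ← 77.49 m/s
throttle_to(9456): rpm ← 9456
final state: V = 77.49 m/s, rpm = 9456 → n = rpm/60 = 157.600000 rev/s
target J* = 1.0599; solve J* = V/(n·D) for n: n = V/(J*·D) = 77.49/(1.0599 × 1.3) = 56.238978 rev/s
rpm = 60·n = 3374.338653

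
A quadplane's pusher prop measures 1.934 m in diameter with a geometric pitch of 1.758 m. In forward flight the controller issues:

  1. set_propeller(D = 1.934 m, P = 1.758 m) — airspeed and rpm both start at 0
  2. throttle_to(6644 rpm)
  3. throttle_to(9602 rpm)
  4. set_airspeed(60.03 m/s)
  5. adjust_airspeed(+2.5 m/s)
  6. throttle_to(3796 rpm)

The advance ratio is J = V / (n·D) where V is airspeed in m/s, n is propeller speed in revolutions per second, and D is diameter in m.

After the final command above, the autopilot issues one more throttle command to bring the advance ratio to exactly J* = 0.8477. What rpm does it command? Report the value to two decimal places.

rpm = 2288.45

set_propeller: D = 1.934 m, P = 1.758 m (p = P/D = 0.908997); state ← (V=0, rpm=0)
throttle_to(6644): rpm ← 6644
throttle_to(9602): rpm ← 9602
set_airspeed(60.03): V ← 60.03 m/s
adjust_airspeed(+2.5): V ← 60.03 +2.5 = 62.53 m/s
throttle_to(3796): rpm ← 3796
final state: V = 62.53 m/s, rpm = 3796 → n = rpm/60 = 63.266667 rev/s
target J* = 0.8477; solve J* = V/(n·D) for n: n = V/(J*·D) = 62.53/(0.8477 × 1.934) = 38.140798 rev/s
rpm = 60·n = 2288.447882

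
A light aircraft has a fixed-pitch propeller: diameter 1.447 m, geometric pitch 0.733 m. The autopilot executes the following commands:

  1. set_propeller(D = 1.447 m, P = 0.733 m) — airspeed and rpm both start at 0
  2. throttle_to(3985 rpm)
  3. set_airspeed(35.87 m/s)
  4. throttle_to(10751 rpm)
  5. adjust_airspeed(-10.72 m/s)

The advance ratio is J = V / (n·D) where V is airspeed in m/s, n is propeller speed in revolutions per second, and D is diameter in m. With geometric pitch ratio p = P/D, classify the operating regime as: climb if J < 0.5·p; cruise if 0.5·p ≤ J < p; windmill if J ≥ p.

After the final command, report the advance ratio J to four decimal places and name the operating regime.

set_propeller: D = 1.447 m, P = 0.733 m (p = P/D = 0.506565); state ← (V=0, rpm=0)
throttle_to(3985): rpm ← 3985
set_airspeed(35.87): V ← 35.87 m/s
throttle_to(10751): rpm ← 10751
adjust_airspeed(-10.72): V ← 35.87 -10.72 = 25.15 m/s
final state: V = 25.15 m/s, rpm = 10751 → n = rpm/60 = 179.183333 rev/s
J = V / (n·D) = 25.15 / (179.183333 × 1.447) = 0.097000
regime bands: climb J<0.2533 | cruise [0.2533, 0.5066) | windmill J≥0.5066
J = 0.0970 → climb

J = 0.0970, regime = climb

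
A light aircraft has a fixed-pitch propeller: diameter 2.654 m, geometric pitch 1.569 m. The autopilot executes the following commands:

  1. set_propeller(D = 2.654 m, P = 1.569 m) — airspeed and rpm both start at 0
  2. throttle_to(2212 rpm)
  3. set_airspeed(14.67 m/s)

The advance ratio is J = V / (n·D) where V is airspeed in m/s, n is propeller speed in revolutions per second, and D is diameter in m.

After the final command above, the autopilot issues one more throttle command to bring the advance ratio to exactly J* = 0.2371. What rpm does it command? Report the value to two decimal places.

set_propeller: D = 2.654 m, P = 1.569 m (p = P/D = 0.591183); state ← (V=0, rpm=0)
throttle_to(2212): rpm ← 2212
set_airspeed(14.67): V ← 14.67 m/s
final state: V = 14.67 m/s, rpm = 2212 → n = rpm/60 = 36.866667 rev/s
target J* = 0.2371; solve J* = V/(n·D) for n: n = V/(J*·D) = 14.67/(0.2371 × 2.654) = 23.312972 rev/s
rpm = 60·n = 1398.778318

rpm = 1398.78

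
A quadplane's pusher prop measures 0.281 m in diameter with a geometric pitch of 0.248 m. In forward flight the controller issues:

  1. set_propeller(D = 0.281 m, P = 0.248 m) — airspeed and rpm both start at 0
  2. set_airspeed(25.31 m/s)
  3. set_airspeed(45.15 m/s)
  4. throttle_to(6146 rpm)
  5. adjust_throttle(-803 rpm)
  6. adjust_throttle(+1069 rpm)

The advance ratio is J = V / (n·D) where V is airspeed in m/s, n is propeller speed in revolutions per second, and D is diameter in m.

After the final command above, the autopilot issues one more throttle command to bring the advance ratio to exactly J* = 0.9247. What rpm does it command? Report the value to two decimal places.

rpm = 10425.62

set_propeller: D = 0.281 m, P = 0.248 m (p = P/D = 0.882562); state ← (V=0, rpm=0)
set_airspeed(25.31): V ← 25.31 m/s
set_airspeed(45.15): V ← 45.15 m/s
throttle_to(6146): rpm ← 6146
adjust_throttle(-803): rpm ← 6146 -803 = 5343
adjust_throttle(+1069): rpm ← 5343 +1069 = 6412
final state: V = 45.15 m/s, rpm = 6412 → n = rpm/60 = 106.866667 rev/s
target J* = 0.9247; solve J* = V/(n·D) for n: n = V/(J*·D) = 45.15/(0.9247 × 0.281) = 173.760308 rev/s
rpm = 60·n = 10425.618465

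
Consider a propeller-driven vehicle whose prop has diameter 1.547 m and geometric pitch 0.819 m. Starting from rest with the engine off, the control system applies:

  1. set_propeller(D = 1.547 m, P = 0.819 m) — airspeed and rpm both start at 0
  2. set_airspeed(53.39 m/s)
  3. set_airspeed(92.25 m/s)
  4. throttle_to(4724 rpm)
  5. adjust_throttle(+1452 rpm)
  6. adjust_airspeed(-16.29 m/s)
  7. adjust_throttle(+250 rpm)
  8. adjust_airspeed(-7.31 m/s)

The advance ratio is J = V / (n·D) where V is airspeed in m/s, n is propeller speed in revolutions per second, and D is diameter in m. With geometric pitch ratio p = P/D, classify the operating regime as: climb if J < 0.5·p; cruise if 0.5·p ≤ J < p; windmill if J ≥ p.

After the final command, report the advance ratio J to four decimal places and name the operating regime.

J = 0.4143, regime = cruise

set_propeller: D = 1.547 m, P = 0.819 m (p = P/D = 0.529412); state ← (V=0, rpm=0)
set_airspeed(53.39): V ← 53.39 m/s
set_airspeed(92.25): V ← 92.25 m/s
throttle_to(4724): rpm ← 4724
adjust_throttle(+1452): rpm ← 4724 +1452 = 6176
adjust_airspeed(-16.29): V ← 92.25 -16.29 = 75.96 m/s
adjust_throttle(+250): rpm ← 6176 +250 = 6426
adjust_airspeed(-7.31): V ← 75.96 -7.31 = 68.65 m/s
final state: V = 68.65 m/s, rpm = 6426 → n = rpm/60 = 107.100000 rev/s
J = V / (n·D) = 68.65 / (107.100000 × 1.547) = 0.414344
regime bands: climb J<0.2647 | cruise [0.2647, 0.5294) | windmill J≥0.5294
J = 0.4143 → cruise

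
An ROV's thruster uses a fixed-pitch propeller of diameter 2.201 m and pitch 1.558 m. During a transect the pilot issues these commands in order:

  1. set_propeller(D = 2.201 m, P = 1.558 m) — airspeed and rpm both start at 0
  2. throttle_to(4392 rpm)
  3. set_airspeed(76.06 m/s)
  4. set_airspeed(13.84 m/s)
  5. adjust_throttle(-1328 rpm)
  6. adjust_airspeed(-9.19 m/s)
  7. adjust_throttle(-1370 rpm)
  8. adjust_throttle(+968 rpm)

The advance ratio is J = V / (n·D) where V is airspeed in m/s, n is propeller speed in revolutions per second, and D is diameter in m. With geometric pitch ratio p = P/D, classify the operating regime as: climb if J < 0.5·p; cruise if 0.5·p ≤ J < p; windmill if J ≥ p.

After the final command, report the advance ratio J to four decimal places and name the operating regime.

set_propeller: D = 2.201 m, P = 1.558 m (p = P/D = 0.707860); state ← (V=0, rpm=0)
throttle_to(4392): rpm ← 4392
set_airspeed(76.06): V ← 76.06 m/s
set_airspeed(13.84): V ← 13.84 m/s
adjust_throttle(-1328): rpm ← 4392 -1328 = 3064
adjust_airspeed(-9.19): V ← 13.84 -9.19 = 4.65 m/s
adjust_throttle(-1370): rpm ← 3064 -1370 = 1694
adjust_throttle(+968): rpm ← 1694 +968 = 2662
final state: V = 4.65 m/s, rpm = 2662 → n = rpm/60 = 44.366667 rev/s
J = V / (n·D) = 4.65 / (44.366667 × 2.201) = 0.047619
regime bands: climb J<0.3539 | cruise [0.3539, 0.7079) | windmill J≥0.7079
J = 0.0476 → climb

J = 0.0476, regime = climb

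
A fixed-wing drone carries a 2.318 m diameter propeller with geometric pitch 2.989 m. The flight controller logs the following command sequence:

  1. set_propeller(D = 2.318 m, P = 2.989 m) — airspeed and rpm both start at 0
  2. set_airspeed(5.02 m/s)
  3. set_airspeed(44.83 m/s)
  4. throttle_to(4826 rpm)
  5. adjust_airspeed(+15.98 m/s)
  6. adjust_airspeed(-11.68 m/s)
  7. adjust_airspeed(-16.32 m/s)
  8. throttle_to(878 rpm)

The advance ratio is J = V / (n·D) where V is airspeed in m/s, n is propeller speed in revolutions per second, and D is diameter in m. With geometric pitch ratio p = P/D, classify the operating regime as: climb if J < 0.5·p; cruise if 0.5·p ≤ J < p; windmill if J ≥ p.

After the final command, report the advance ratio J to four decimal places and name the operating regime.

J = 0.9673, regime = cruise

set_propeller: D = 2.318 m, P = 2.989 m (p = P/D = 1.289474); state ← (V=0, rpm=0)
set_airspeed(5.02): V ← 5.02 m/s
set_airspeed(44.83): V ← 44.83 m/s
throttle_to(4826): rpm ← 4826
adjust_airspeed(+15.98): V ← 44.83 +15.98 = 60.81 m/s
adjust_airspeed(-11.68): V ← 60.81 -11.68 = 49.13 m/s
adjust_airspeed(-16.32): V ← 49.13 -16.32 = 32.81 m/s
throttle_to(878): rpm ← 878
final state: V = 32.81 m/s, rpm = 878 → n = rpm/60 = 14.633333 rev/s
J = V / (n·D) = 32.81 / (14.633333 × 2.318) = 0.967274
regime bands: climb J<0.6447 | cruise [0.6447, 1.2895) | windmill J≥1.2895
J = 0.9673 → cruise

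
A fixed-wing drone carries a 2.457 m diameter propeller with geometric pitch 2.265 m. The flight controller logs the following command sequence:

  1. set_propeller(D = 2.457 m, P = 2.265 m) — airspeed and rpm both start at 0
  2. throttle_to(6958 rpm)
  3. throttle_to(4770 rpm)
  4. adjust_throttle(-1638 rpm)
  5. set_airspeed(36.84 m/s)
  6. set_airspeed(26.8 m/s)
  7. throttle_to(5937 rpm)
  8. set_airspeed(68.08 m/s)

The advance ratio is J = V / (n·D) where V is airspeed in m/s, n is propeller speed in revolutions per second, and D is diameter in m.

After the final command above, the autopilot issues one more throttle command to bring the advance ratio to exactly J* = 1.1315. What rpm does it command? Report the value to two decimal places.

rpm = 1469.30

set_propeller: D = 2.457 m, P = 2.265 m (p = P/D = 0.921856); state ← (V=0, rpm=0)
throttle_to(6958): rpm ← 6958
throttle_to(4770): rpm ← 4770
adjust_throttle(-1638): rpm ← 4770 -1638 = 3132
set_airspeed(36.84): V ← 36.84 m/s
set_airspeed(26.8): V ← 26.8 m/s
throttle_to(5937): rpm ← 5937
set_airspeed(68.08): V ← 68.08 m/s
final state: V = 68.08 m/s, rpm = 5937 → n = rpm/60 = 98.950000 rev/s
target J* = 1.1315; solve J* = V/(n·D) for n: n = V/(J*·D) = 68.08/(1.1315 × 2.457) = 24.488367 rev/s
rpm = 60·n = 1469.302044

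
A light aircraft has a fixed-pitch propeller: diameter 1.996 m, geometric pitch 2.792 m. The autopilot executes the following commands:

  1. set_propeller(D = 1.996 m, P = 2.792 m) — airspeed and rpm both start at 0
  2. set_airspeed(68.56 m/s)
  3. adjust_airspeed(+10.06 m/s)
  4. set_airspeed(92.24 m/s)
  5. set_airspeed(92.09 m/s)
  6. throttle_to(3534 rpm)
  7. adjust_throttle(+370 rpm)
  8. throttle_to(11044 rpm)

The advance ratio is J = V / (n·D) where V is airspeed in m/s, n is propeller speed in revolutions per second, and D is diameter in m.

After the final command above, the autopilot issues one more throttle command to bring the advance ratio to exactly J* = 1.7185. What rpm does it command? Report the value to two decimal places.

rpm = 1610.84

set_propeller: D = 1.996 m, P = 2.792 m (p = P/D = 1.398798); state ← (V=0, rpm=0)
set_airspeed(68.56): V ← 68.56 m/s
adjust_airspeed(+10.06): V ← 68.56 +10.06 = 78.62 m/s
set_airspeed(92.24): V ← 92.24 m/s
set_airspeed(92.09): V ← 92.09 m/s
throttle_to(3534): rpm ← 3534
adjust_throttle(+370): rpm ← 3534 +370 = 3904
throttle_to(11044): rpm ← 11044
final state: V = 92.09 m/s, rpm = 11044 → n = rpm/60 = 184.066667 rev/s
target J* = 1.7185; solve J* = V/(n·D) for n: n = V/(J*·D) = 92.09/(1.7185 × 1.996) = 26.847410 rev/s
rpm = 60·n = 1610.844616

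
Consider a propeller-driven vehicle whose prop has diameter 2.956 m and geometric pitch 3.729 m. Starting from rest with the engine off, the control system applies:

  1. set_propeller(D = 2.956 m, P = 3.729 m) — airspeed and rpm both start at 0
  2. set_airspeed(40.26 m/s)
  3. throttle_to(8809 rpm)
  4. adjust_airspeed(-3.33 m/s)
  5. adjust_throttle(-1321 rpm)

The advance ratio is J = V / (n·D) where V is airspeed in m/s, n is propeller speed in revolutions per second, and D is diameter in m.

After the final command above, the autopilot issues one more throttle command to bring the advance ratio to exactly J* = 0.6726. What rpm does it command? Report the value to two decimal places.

rpm = 1114.47

set_propeller: D = 2.956 m, P = 3.729 m (p = P/D = 1.261502); state ← (V=0, rpm=0)
set_airspeed(40.26): V ← 40.26 m/s
throttle_to(8809): rpm ← 8809
adjust_airspeed(-3.33): V ← 40.26 -3.33 = 36.93 m/s
adjust_throttle(-1321): rpm ← 8809 -1321 = 7488
final state: V = 36.93 m/s, rpm = 7488 → n = rpm/60 = 124.800000 rev/s
target J* = 0.6726; solve J* = V/(n·D) for n: n = V/(J*·D) = 36.93/(0.6726 × 2.956) = 18.574538 rev/s
rpm = 60·n = 1114.472266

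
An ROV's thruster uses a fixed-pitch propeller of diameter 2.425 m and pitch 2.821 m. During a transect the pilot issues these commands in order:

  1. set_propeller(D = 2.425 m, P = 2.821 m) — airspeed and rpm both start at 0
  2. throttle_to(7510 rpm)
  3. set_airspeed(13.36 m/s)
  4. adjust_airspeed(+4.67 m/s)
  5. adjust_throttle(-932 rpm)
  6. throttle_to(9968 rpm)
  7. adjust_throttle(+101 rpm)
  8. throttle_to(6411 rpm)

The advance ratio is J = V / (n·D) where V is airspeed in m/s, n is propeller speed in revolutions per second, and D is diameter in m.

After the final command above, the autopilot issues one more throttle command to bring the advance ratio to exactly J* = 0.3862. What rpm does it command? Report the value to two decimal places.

rpm = 1155.11

set_propeller: D = 2.425 m, P = 2.821 m (p = P/D = 1.163299); state ← (V=0, rpm=0)
throttle_to(7510): rpm ← 7510
set_airspeed(13.36): V ← 13.36 m/s
adjust_airspeed(+4.67): V ← 13.36 +4.67 = 18.03 m/s
adjust_throttle(-932): rpm ← 7510 -932 = 6578
throttle_to(9968): rpm ← 9968
adjust_throttle(+101): rpm ← 9968 +101 = 10069
throttle_to(6411): rpm ← 6411
final state: V = 18.03 m/s, rpm = 6411 → n = rpm/60 = 106.850000 rev/s
target J* = 0.3862; solve J* = V/(n·D) for n: n = V/(J*·D) = 18.03/(0.3862 × 2.425) = 19.251817 rev/s
rpm = 60·n = 1155.108992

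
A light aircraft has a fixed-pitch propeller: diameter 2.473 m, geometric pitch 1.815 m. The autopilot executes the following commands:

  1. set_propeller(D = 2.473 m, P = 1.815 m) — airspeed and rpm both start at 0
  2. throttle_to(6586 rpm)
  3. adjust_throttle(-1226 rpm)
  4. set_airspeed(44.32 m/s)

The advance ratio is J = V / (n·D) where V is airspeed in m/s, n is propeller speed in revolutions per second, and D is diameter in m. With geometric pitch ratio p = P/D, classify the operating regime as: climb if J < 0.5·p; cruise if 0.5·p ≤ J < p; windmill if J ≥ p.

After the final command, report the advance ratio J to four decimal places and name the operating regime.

set_propeller: D = 2.473 m, P = 1.815 m (p = P/D = 0.733926); state ← (V=0, rpm=0)
throttle_to(6586): rpm ← 6586
adjust_throttle(-1226): rpm ← 6586 -1226 = 5360
set_airspeed(44.32): V ← 44.32 m/s
final state: V = 44.32 m/s, rpm = 5360 → n = rpm/60 = 89.333333 rev/s
J = V / (n·D) = 44.32 / (89.333333 × 2.473) = 0.200614
regime bands: climb J<0.3670 | cruise [0.3670, 0.7339) | windmill J≥0.7339
J = 0.2006 → climb

J = 0.2006, regime = climb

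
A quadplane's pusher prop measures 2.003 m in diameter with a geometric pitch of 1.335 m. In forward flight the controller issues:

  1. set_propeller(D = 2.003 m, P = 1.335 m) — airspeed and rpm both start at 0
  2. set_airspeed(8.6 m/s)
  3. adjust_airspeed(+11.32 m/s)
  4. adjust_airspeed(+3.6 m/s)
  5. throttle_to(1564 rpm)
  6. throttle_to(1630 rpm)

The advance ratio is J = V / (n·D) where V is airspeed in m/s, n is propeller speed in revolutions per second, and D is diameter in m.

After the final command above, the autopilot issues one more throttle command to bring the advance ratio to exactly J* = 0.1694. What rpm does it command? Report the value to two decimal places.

set_propeller: D = 2.003 m, P = 1.335 m (p = P/D = 0.666500); state ← (V=0, rpm=0)
set_airspeed(8.6): V ← 8.6 m/s
adjust_airspeed(+11.32): V ← 8.6 +11.32 = 19.92 m/s
adjust_airspeed(+3.6): V ← 19.92 +3.6 = 23.52 m/s
throttle_to(1564): rpm ← 1564
throttle_to(1630): rpm ← 1630
final state: V = 23.52 m/s, rpm = 1630 → n = rpm/60 = 27.166667 rev/s
target J* = 0.1694; solve J* = V/(n·D) for n: n = V/(J*·D) = 23.52/(0.1694 × 2.003) = 69.317511 rev/s
rpm = 60·n = 4159.050680

rpm = 4159.05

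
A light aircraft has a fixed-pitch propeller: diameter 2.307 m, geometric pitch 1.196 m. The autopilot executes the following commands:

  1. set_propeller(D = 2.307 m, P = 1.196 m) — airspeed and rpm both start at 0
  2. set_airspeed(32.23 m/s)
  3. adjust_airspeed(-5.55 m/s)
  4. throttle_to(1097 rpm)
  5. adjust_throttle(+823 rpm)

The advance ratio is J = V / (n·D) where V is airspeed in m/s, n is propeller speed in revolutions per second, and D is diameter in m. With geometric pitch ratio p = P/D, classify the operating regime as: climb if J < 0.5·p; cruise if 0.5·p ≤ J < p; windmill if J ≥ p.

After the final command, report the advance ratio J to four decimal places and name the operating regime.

J = 0.3614, regime = cruise

set_propeller: D = 2.307 m, P = 1.196 m (p = P/D = 0.518422); state ← (V=0, rpm=0)
set_airspeed(32.23): V ← 32.23 m/s
adjust_airspeed(-5.55): V ← 32.23 -5.55 = 26.68 m/s
throttle_to(1097): rpm ← 1097
adjust_throttle(+823): rpm ← 1097 +823 = 1920
final state: V = 26.68 m/s, rpm = 1920 → n = rpm/60 = 32.000000 rev/s
J = V / (n·D) = 26.68 / (32.000000 × 2.307) = 0.361400
regime bands: climb J<0.2592 | cruise [0.2592, 0.5184) | windmill J≥0.5184
J = 0.3614 → cruise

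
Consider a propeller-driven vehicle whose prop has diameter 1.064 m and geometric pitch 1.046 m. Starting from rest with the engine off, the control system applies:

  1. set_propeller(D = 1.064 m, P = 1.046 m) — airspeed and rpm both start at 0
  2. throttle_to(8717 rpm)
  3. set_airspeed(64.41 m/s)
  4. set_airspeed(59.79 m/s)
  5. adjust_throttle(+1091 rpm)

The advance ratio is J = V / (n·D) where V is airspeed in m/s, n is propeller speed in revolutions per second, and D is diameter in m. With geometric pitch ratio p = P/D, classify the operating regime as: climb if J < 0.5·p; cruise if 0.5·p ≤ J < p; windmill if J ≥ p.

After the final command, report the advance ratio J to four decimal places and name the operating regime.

set_propeller: D = 1.064 m, P = 1.046 m (p = P/D = 0.983083); state ← (V=0, rpm=0)
throttle_to(8717): rpm ← 8717
set_airspeed(64.41): V ← 64.41 m/s
set_airspeed(59.79): V ← 59.79 m/s
adjust_throttle(+1091): rpm ← 8717 +1091 = 9808
final state: V = 59.79 m/s, rpm = 9808 → n = rpm/60 = 163.466667 rev/s
J = V / (n·D) = 59.79 / (163.466667 × 1.064) = 0.343762
regime bands: climb J<0.4915 | cruise [0.4915, 0.9831) | windmill J≥0.9831
J = 0.3438 → climb

J = 0.3438, regime = climb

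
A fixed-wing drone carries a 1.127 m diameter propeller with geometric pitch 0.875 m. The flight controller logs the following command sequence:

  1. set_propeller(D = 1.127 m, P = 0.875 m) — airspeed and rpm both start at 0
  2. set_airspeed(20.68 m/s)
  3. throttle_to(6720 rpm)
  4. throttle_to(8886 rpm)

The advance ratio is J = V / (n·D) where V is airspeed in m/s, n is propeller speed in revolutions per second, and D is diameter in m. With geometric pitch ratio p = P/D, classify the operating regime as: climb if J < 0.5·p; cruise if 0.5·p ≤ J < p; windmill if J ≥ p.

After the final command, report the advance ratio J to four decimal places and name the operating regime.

set_propeller: D = 1.127 m, P = 0.875 m (p = P/D = 0.776398); state ← (V=0, rpm=0)
set_airspeed(20.68): V ← 20.68 m/s
throttle_to(6720): rpm ← 6720
throttle_to(8886): rpm ← 8886
final state: V = 20.68 m/s, rpm = 8886 → n = rpm/60 = 148.100000 rev/s
J = V / (n·D) = 20.68 / (148.100000 × 1.127) = 0.123900
regime bands: climb J<0.3882 | cruise [0.3882, 0.7764) | windmill J≥0.7764
J = 0.1239 → climb

J = 0.1239, regime = climb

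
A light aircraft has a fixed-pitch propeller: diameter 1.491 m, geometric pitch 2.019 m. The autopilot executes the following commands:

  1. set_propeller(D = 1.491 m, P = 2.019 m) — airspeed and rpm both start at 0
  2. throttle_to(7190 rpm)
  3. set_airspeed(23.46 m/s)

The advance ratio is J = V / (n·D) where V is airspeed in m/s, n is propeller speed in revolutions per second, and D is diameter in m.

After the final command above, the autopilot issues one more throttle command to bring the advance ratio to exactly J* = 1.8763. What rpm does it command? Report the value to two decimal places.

set_propeller: D = 1.491 m, P = 2.019 m (p = P/D = 1.354125); state ← (V=0, rpm=0)
throttle_to(7190): rpm ← 7190
set_airspeed(23.46): V ← 23.46 m/s
final state: V = 23.46 m/s, rpm = 7190 → n = rpm/60 = 119.833333 rev/s
target J* = 1.8763; solve J* = V/(n·D) for n: n = V/(J*·D) = 23.46/(1.8763 × 1.491) = 8.385869 rev/s
rpm = 60·n = 503.152154

rpm = 503.15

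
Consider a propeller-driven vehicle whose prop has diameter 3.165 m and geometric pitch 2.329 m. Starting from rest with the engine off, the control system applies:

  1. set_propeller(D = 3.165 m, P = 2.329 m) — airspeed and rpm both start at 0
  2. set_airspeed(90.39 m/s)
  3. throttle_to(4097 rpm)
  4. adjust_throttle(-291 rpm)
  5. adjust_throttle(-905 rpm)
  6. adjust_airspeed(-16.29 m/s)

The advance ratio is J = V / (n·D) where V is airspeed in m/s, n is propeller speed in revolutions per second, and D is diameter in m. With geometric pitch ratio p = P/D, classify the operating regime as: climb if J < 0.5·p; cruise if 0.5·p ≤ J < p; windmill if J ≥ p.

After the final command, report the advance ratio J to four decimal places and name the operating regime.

set_propeller: D = 3.165 m, P = 2.329 m (p = P/D = 0.735861); state ← (V=0, rpm=0)
set_airspeed(90.39): V ← 90.39 m/s
throttle_to(4097): rpm ← 4097
adjust_throttle(-291): rpm ← 4097 -291 = 3806
adjust_throttle(-905): rpm ← 3806 -905 = 2901
adjust_airspeed(-16.29): V ← 90.39 -16.29 = 74.1 m/s
final state: V = 74.1 m/s, rpm = 2901 → n = rpm/60 = 48.350000 rev/s
J = V / (n·D) = 74.1 / (48.350000 × 3.165) = 0.484226
regime bands: climb J<0.3679 | cruise [0.3679, 0.7359) | windmill J≥0.7359
J = 0.4842 → cruise

J = 0.4842, regime = cruise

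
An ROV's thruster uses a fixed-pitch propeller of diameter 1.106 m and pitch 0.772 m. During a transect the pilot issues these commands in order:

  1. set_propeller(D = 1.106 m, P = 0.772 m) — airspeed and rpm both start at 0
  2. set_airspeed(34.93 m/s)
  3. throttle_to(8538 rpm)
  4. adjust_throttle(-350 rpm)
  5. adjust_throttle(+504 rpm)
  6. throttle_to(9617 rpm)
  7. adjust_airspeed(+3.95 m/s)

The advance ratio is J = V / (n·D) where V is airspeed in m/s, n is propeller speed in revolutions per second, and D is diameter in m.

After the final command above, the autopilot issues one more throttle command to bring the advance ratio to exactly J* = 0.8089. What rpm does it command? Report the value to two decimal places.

set_propeller: D = 1.106 m, P = 0.772 m (p = P/D = 0.698011); state ← (V=0, rpm=0)
set_airspeed(34.93): V ← 34.93 m/s
throttle_to(8538): rpm ← 8538
adjust_throttle(-350): rpm ← 8538 -350 = 8188
adjust_throttle(+504): rpm ← 8188 +504 = 8692
throttle_to(9617): rpm ← 9617
adjust_airspeed(+3.95): V ← 34.93 +3.95 = 38.88 m/s
final state: V = 38.88 m/s, rpm = 9617 → n = rpm/60 = 160.283333 rev/s
target J* = 0.8089; solve J* = V/(n·D) for n: n = V/(J*·D) = 38.88/(0.8089 × 1.106) = 43.458656 rev/s
rpm = 60·n = 2607.519376

rpm = 2607.52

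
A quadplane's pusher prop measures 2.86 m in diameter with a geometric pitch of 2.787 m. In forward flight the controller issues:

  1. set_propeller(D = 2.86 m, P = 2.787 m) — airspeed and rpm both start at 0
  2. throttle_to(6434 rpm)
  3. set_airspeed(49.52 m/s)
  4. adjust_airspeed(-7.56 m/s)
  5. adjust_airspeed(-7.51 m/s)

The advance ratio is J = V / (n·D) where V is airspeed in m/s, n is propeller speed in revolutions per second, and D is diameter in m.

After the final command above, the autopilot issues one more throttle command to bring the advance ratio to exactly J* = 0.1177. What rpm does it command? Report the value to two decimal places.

set_propeller: D = 2.86 m, P = 2.787 m (p = P/D = 0.974476); state ← (V=0, rpm=0)
throttle_to(6434): rpm ← 6434
set_airspeed(49.52): V ← 49.52 m/s
adjust_airspeed(-7.56): V ← 49.52 -7.56 = 41.96 m/s
adjust_airspeed(-7.51): V ← 41.96 -7.51 = 34.45 m/s
final state: V = 34.45 m/s, rpm = 6434 → n = rpm/60 = 107.233333 rev/s
target J* = 0.1177; solve J* = V/(n·D) for n: n = V/(J*·D) = 34.45/(0.1177 × 2.86) = 102.340310 rev/s
rpm = 60·n = 6140.418630

rpm = 6140.42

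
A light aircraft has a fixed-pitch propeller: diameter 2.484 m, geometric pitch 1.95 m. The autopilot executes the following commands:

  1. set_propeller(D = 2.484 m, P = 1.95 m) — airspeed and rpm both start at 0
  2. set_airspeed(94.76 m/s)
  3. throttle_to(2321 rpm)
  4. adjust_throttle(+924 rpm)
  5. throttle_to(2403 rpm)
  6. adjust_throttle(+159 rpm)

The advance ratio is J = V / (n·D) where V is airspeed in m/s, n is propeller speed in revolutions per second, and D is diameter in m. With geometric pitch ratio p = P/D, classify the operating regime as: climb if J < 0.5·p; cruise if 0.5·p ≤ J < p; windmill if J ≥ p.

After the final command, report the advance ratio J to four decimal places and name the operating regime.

J = 0.8934, regime = windmill

set_propeller: D = 2.484 m, P = 1.95 m (p = P/D = 0.785024); state ← (V=0, rpm=0)
set_airspeed(94.76): V ← 94.76 m/s
throttle_to(2321): rpm ← 2321
adjust_throttle(+924): rpm ← 2321 +924 = 3245
throttle_to(2403): rpm ← 2403
adjust_throttle(+159): rpm ← 2403 +159 = 2562
final state: V = 94.76 m/s, rpm = 2562 → n = rpm/60 = 42.700000 rev/s
J = V / (n·D) = 94.76 / (42.700000 × 2.484) = 0.893399
regime bands: climb J<0.3925 | cruise [0.3925, 0.7850) | windmill J≥0.7850
J = 0.8934 → windmill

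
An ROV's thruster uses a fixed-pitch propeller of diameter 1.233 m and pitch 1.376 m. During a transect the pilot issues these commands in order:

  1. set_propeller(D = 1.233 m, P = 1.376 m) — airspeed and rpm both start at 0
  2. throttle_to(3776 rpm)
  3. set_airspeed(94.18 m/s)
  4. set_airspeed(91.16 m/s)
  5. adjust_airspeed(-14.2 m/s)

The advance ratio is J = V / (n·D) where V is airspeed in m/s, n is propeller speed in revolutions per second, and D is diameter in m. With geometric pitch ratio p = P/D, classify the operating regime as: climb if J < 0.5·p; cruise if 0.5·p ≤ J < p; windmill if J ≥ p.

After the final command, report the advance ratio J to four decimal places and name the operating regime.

J = 0.9918, regime = cruise

set_propeller: D = 1.233 m, P = 1.376 m (p = P/D = 1.115977); state ← (V=0, rpm=0)
throttle_to(3776): rpm ← 3776
set_airspeed(94.18): V ← 94.18 m/s
set_airspeed(91.16): V ← 91.16 m/s
adjust_airspeed(-14.2): V ← 91.16 -14.2 = 76.96 m/s
final state: V = 76.96 m/s, rpm = 3776 → n = rpm/60 = 62.933333 rev/s
J = V / (n·D) = 76.96 / (62.933333 × 1.233) = 0.991793
regime bands: climb J<0.5580 | cruise [0.5580, 1.1160) | windmill J≥1.1160
J = 0.9918 → cruise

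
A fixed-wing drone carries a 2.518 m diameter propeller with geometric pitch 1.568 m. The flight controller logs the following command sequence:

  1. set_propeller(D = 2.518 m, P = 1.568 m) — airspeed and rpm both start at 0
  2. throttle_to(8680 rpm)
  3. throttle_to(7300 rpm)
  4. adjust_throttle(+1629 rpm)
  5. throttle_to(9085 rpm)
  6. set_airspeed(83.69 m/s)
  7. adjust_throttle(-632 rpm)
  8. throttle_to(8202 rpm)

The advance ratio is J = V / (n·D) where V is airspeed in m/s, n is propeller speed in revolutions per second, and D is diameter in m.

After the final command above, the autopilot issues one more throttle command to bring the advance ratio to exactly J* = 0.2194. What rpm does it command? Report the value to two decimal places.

rpm = 9089.34

set_propeller: D = 2.518 m, P = 1.568 m (p = P/D = 0.622716); state ← (V=0, rpm=0)
throttle_to(8680): rpm ← 8680
throttle_to(7300): rpm ← 7300
adjust_throttle(+1629): rpm ← 7300 +1629 = 8929
throttle_to(9085): rpm ← 9085
set_airspeed(83.69): V ← 83.69 m/s
adjust_throttle(-632): rpm ← 9085 -632 = 8453
throttle_to(8202): rpm ← 8202
final state: V = 83.69 m/s, rpm = 8202 → n = rpm/60 = 136.700000 rev/s
target J* = 0.2194; solve J* = V/(n·D) for n: n = V/(J*·D) = 83.69/(0.2194 × 2.518) = 151.489042 rev/s
rpm = 60·n = 9089.342513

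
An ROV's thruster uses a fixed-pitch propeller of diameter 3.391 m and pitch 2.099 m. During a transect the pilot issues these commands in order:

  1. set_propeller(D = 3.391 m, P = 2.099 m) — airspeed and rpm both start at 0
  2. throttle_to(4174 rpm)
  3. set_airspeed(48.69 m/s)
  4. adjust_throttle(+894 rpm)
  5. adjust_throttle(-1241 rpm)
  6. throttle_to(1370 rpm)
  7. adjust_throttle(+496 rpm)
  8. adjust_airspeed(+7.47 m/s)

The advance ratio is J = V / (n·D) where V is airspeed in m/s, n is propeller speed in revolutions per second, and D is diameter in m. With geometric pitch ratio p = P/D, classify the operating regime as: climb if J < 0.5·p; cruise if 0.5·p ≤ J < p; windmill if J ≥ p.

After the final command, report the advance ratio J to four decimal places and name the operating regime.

set_propeller: D = 3.391 m, P = 2.099 m (p = P/D = 0.618991); state ← (V=0, rpm=0)
throttle_to(4174): rpm ← 4174
set_airspeed(48.69): V ← 48.69 m/s
adjust_throttle(+894): rpm ← 4174 +894 = 5068
adjust_throttle(-1241): rpm ← 5068 -1241 = 3827
throttle_to(1370): rpm ← 1370
adjust_throttle(+496): rpm ← 1370 +496 = 1866
adjust_airspeed(+7.47): V ← 48.69 +7.47 = 56.16 m/s
final state: V = 56.16 m/s, rpm = 1866 → n = rpm/60 = 31.100000 rev/s
J = V / (n·D) = 56.16 / (31.100000 × 3.391) = 0.532524
regime bands: climb J<0.3095 | cruise [0.3095, 0.6190) | windmill J≥0.6190
J = 0.5325 → cruise

J = 0.5325, regime = cruise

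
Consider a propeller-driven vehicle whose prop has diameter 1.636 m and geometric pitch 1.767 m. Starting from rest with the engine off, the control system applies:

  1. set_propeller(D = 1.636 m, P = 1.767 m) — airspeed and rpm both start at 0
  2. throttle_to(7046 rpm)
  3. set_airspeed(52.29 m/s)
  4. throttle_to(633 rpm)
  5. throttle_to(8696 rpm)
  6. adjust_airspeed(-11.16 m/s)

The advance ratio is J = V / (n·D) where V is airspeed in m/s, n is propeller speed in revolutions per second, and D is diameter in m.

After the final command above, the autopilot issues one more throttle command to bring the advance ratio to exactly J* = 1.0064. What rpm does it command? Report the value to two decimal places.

rpm = 1498.84

set_propeller: D = 1.636 m, P = 1.767 m (p = P/D = 1.080073); state ← (V=0, rpm=0)
throttle_to(7046): rpm ← 7046
set_airspeed(52.29): V ← 52.29 m/s
throttle_to(633): rpm ← 633
throttle_to(8696): rpm ← 8696
adjust_airspeed(-11.16): V ← 52.29 -11.16 = 41.13 m/s
final state: V = 41.13 m/s, rpm = 8696 → n = rpm/60 = 144.933333 rev/s
target J* = 1.0064; solve J* = V/(n·D) for n: n = V/(J*·D) = 41.13/(1.0064 × 1.636) = 24.980710 rev/s
rpm = 60·n = 1498.842615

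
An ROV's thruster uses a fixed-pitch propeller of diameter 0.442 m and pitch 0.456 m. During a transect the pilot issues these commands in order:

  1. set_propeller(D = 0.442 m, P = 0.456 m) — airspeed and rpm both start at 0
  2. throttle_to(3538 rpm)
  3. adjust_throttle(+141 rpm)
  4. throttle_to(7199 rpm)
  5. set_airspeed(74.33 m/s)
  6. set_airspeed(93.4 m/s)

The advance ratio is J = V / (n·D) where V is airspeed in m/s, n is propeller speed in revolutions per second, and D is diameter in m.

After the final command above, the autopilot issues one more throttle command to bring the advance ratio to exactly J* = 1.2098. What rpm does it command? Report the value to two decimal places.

set_propeller: D = 0.442 m, P = 0.456 m (p = P/D = 1.031674); state ← (V=0, rpm=0)
throttle_to(3538): rpm ← 3538
adjust_throttle(+141): rpm ← 3538 +141 = 3679
throttle_to(7199): rpm ← 7199
set_airspeed(74.33): V ← 74.33 m/s
set_airspeed(93.4): V ← 93.4 m/s
final state: V = 93.4 m/s, rpm = 7199 → n = rpm/60 = 119.983333 rev/s
target J* = 1.2098; solve J* = V/(n·D) for n: n = V/(J*·D) = 93.4/(1.2098 × 0.442) = 174.667067 rev/s
rpm = 60·n = 10480.023997

rpm = 10480.02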